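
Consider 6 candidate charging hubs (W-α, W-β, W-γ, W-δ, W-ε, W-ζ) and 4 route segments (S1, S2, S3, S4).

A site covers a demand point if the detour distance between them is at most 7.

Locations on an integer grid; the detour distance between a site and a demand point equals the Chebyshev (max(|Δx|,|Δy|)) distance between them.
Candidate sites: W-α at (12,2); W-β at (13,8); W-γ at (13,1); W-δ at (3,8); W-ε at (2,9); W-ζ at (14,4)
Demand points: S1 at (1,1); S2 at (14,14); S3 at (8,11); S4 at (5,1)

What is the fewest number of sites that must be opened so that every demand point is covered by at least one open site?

Coverage sets (demand points within 7 of each site):
  W-α: {S4}
  W-β: {S2, S3}
  W-γ: {}
  W-δ: {S1, S3, S4}
  W-ε: {S3}
  W-ζ: {S3}
No single site covers all 4 demand points.
But {W-β, W-δ} covers everything, so the minimum is 2.

2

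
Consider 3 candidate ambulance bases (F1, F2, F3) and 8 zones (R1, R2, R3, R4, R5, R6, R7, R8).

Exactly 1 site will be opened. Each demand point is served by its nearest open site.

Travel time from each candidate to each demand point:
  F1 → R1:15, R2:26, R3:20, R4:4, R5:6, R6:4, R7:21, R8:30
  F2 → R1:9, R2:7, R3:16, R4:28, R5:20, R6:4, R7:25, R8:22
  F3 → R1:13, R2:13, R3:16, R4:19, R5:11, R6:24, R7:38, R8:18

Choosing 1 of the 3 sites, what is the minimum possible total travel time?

126

Open {F1}.
  R1→F1 15, R2→F1 26, R3→F1 20, R4→F1 4, R5→F1 6, R6→F1 4, R7→F1 21, R8→F1 30  ⇒ total 126.
Compare {F2}: total 131.
Compare {F3}: total 152.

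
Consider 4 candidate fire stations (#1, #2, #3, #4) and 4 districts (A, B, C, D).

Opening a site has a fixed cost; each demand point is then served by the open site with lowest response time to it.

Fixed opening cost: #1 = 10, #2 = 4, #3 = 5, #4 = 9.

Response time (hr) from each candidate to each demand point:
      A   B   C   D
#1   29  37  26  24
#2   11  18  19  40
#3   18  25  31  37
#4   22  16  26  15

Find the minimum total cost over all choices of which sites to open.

74

Open {#2, #4}: assign each demand point to its cheapest open site.
  A→#2 11, B→#4 16, C→#2 19, D→#4 15
  response time 61, fixed 13 → total 74.
Compare {#2, #3, #4}: response time 61 + fixed 18 = 79.
Compare {#1, #2, #4}: response time 61 + fixed 23 = 84.
Compare {#1, #2}: response time 72 + fixed 14 = 86.
All other subsets cost ≥ 79. Minimum total cost: 74.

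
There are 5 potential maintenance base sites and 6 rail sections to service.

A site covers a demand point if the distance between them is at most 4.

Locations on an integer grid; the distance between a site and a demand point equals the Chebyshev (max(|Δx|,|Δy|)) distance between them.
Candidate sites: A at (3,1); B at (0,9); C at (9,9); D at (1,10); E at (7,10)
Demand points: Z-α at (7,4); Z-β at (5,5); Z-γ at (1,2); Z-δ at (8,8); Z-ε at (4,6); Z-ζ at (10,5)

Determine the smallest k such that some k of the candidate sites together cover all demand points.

3

Coverage sets (demand points within 4 of each site):
  A: {Z-α, Z-β, Z-γ}
  B: {Z-ε}
  C: {Z-β, Z-δ, Z-ζ}
  D: {Z-ε}
  E: {Z-δ, Z-ε}
No 2 sites suffice: every size-2 union leaves at least one demand point uncovered.
But {A, B, C} covers everything, so the minimum is 3.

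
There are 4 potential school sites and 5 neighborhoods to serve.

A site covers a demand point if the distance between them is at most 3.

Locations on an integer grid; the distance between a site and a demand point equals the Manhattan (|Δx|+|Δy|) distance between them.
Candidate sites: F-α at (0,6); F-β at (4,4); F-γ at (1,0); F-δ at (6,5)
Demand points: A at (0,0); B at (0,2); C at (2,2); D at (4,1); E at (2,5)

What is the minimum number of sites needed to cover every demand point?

2

Coverage sets (demand points within 3 of each site):
  F-α: {E}
  F-β: {D, E}
  F-γ: {A, B, C}
  F-δ: {}
No single site covers all 5 demand points.
But {F-β, F-γ} covers everything, so the minimum is 2.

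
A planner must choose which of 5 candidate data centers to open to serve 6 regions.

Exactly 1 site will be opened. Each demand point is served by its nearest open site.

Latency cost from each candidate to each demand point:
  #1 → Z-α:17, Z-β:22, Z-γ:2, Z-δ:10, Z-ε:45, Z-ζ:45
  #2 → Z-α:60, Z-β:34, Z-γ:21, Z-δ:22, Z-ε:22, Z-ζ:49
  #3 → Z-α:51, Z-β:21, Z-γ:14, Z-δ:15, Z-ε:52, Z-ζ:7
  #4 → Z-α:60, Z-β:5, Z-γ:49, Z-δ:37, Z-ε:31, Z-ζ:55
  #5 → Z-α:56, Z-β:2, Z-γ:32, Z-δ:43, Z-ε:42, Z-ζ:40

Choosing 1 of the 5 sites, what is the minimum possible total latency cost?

Open {#1}.
  Z-α→#1 17, Z-β→#1 22, Z-γ→#1 2, Z-δ→#1 10, Z-ε→#1 45, Z-ζ→#1 45  ⇒ total 141.
Compare {#3}: total 160.
Compare {#2}: total 208.
No size-1 selection does better; minimum is 141.

141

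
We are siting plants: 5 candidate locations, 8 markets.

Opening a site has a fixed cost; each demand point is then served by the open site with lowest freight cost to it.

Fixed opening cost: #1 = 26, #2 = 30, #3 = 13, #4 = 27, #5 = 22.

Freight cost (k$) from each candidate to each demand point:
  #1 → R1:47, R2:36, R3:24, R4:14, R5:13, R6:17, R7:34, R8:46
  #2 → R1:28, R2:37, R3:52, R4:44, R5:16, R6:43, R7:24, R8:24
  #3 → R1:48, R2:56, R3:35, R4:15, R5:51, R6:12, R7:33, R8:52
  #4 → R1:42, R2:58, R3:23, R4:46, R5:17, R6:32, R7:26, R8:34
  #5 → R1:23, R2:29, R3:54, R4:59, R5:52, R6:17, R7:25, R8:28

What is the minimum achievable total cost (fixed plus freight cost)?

Open {#1, #5}: assign each demand point to its cheapest open site.
  R1→#5 23, R2→#5 29, R3→#1 24, R4→#1 14, R5→#1 13, R6→#1 17, R7→#5 25, R8→#5 28
  freight cost 173, fixed 48 → total 221.
Compare {#1, #3, #5}: freight cost 168 + fixed 61 = 229.
Compare {#2, #3}: freight cost 191 + fixed 43 = 234.
Compare {#3, #4, #5}: freight cost 172 + fixed 62 = 234.
All other subsets cost ≥ 229. Minimum total cost: 221.

221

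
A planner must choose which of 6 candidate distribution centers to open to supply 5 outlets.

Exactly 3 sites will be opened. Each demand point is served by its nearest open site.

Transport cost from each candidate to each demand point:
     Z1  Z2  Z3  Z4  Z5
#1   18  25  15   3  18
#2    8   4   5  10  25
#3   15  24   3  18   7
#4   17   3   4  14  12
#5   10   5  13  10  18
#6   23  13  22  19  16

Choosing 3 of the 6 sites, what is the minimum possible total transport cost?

Open {#1, #2, #3}.
  Z1→#2 8, Z2→#2 4, Z3→#3 3, Z4→#1 3, Z5→#3 7  ⇒ total 25.
Compare {#1, #3, #5}: total 28.
Compare {#1, #2, #4}: total 30.
No size-3 selection does better; minimum is 25.

25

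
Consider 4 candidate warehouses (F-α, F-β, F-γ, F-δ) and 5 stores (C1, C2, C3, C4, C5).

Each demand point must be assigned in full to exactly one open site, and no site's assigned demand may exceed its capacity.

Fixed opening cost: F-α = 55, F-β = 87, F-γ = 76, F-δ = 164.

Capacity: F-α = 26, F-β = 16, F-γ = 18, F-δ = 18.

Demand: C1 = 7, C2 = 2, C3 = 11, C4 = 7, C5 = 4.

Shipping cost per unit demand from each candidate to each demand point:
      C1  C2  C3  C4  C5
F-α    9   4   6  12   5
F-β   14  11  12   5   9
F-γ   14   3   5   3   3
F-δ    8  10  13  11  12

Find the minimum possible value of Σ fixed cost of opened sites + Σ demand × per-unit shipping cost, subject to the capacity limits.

Open {F-α, F-γ}; cheapest assignment that respects the capacities:
  F-α (cap 26, load 13): C1, C2, C5 — cost 7×9 + 2×4 + 4×5 = 91
  F-γ (cap 18, load 18): C3, C4 — cost 11×5 + 7×3 = 76
  Shipping 167, fixed 131 → total 298.
  Any other capacity-feasible assignment to {F-α, F-γ} ships for at least 167.
Compare {F-α, F-β}: its best feasible assignment gives total 334.
Compare {F-β, F-γ}: its best feasible assignment gives total 369.
Every other set of open sites that can feasibly serve all demand totals ≥ 334 even under its best assignment. Minimum: 298.

298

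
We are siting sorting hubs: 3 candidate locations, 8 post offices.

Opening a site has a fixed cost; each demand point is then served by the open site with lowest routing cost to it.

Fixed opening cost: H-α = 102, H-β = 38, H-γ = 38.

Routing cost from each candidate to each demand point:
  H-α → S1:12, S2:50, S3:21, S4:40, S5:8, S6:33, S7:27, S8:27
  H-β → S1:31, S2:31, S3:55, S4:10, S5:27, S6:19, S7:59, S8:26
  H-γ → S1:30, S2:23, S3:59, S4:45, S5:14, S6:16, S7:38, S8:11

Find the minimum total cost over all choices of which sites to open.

273

Open {H-β, H-γ}: assign each demand point to its cheapest open site.
  S1→H-γ 30, S2→H-γ 23, S3→H-β 55, S4→H-β 10, S5→H-γ 14, S6→H-γ 16, S7→H-γ 38, S8→H-γ 11
  routing cost 197, fixed 76 → total 273.
Compare {H-γ}: routing cost 236 + fixed 38 = 274.
Compare {H-α, H-β}: routing cost 154 + fixed 140 = 294.
Compare {H-β}: routing cost 258 + fixed 38 = 296.
All other subsets cost ≥ 274. Minimum total cost: 273.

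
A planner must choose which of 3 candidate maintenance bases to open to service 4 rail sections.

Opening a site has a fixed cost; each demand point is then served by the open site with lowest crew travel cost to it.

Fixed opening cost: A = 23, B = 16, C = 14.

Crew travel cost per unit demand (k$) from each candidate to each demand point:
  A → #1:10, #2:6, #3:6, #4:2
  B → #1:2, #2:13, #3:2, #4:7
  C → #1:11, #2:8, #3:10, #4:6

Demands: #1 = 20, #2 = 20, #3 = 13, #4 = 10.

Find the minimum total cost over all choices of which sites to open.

Open {A, B}: assign each demand point to its cheapest open site.
  #1→B 20×2=40, #2→A 20×6=120, #3→B 13×2=26, #4→A 10×2=20
  crew travel cost 206, fixed 39 → total 245.
Compare {A, B, C}: crew travel cost 206 + fixed 53 = 259.
Compare {B, C}: crew travel cost 286 + fixed 30 = 316.
Compare {B}: crew travel cost 396 + fixed 16 = 412.
All other subsets cost ≥ 259. Minimum total cost: 245.

245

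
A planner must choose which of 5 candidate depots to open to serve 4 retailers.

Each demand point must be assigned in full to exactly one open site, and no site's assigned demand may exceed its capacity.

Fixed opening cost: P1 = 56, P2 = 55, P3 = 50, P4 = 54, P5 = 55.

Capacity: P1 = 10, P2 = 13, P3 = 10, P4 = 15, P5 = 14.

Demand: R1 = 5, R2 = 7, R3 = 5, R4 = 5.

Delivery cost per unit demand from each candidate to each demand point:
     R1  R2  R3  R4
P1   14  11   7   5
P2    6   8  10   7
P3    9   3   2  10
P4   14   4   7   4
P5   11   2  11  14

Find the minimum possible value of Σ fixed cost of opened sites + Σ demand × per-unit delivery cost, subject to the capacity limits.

Open {P3, P4}; cheapest assignment that respects the capacities:
  P3 (cap 10, load 10): R1, R3 — cost 5×9 + 5×2 = 55
  P4 (cap 15, load 12): R2, R4 — cost 7×4 + 5×4 = 48
  Shipping 103, fixed 104 → total 207.
  Any other capacity-feasible assignment to {P3, P4} ships for at least 103.
Compare {P4, P5}: its best feasible assignment gives total 233.
Compare {P3, P5}: its best feasible assignment gives total 234.
Every other set of open sites that can feasibly serve all demand totals ≥ 233 even under its best assignment. Minimum: 207.

207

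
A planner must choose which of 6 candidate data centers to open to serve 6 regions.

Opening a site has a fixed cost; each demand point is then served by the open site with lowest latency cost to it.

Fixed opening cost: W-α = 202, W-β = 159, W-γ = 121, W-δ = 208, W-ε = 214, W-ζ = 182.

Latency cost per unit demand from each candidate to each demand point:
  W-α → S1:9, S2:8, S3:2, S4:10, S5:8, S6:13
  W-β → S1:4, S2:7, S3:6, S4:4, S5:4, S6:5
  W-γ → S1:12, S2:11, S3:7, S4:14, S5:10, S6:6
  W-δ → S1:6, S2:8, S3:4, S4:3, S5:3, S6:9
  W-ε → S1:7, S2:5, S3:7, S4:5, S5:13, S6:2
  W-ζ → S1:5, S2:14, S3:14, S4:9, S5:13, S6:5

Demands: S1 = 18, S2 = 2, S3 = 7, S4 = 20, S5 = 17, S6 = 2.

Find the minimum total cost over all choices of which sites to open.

445

Open {W-β}: assign each demand point to its cheapest open site.
  S1→W-β 18×4=72, S2→W-β 2×7=14, S3→W-β 7×6=42, S4→W-β 20×4=80, S5→W-β 17×4=68, S6→W-β 2×5=10
  latency cost 286, fixed 159 → total 445.
Compare {W-δ}: latency cost 281 + fixed 208 = 489.
Compare {W-β, W-γ}: latency cost 286 + fixed 280 = 566.
Compare {W-β, W-δ}: latency cost 235 + fixed 367 = 602.
All other subsets cost ≥ 489. Minimum total cost: 445.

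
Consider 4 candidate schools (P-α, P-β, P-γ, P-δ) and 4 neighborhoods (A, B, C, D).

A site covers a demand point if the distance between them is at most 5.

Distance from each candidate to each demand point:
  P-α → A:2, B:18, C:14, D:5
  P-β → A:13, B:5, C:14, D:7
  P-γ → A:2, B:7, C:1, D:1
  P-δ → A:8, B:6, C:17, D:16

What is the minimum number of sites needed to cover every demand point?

2

Coverage sets (demand points within 5 of each site):
  P-α: {A, D}
  P-β: {B}
  P-γ: {A, C, D}
  P-δ: {}
No single site covers all 4 demand points.
But {P-β, P-γ} covers everything, so the minimum is 2.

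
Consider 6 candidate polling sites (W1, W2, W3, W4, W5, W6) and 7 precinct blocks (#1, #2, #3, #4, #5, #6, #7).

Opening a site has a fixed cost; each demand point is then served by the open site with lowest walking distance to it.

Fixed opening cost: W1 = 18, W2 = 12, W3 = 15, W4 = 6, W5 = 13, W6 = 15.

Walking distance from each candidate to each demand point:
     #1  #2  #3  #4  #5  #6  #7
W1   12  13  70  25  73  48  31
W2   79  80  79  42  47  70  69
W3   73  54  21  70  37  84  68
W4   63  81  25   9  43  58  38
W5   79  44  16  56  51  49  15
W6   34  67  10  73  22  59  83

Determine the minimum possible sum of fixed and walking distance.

181

Open {W1, W4, W5, W6}: assign each demand point to its cheapest open site.
  #1→W1 12, #2→W1 13, #3→W6 10, #4→W4 9, #5→W6 22, #6→W1 48, #7→W5 15
  walking distance 129, fixed 52 → total 181.
Compare {W1, W4, W6}: walking distance 145 + fixed 39 = 184.
Compare {W1, W5, W6}: walking distance 145 + fixed 46 = 191.
Compare {W1, W4, W5}: walking distance 156 + fixed 37 = 193.
All other subsets cost ≥ 184. Minimum total cost: 181.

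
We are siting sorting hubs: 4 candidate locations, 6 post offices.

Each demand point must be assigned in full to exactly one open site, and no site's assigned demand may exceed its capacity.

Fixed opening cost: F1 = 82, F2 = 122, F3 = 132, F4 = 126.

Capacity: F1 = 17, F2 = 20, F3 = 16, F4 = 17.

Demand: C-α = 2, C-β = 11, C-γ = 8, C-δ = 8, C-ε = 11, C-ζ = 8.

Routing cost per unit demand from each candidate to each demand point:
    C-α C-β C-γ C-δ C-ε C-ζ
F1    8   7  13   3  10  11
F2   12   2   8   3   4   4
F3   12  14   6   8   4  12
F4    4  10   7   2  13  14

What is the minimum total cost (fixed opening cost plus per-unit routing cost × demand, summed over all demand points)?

Open {F1, F2, F4}; cheapest assignment that respects the capacities:
  F1 (cap 17, load 13): C-α, C-β — cost 2×8 + 11×7 = 93
  F2 (cap 20, load 19): C-ε, C-ζ — cost 11×4 + 8×4 = 76
  F4 (cap 17, load 16): C-γ, C-δ — cost 8×7 + 8×2 = 72
  Shipping 241, fixed 330 → total 571.
  Any other capacity-feasible assignment to {F1, F2, F4} ships for at least 241.
Compare {F2, F3, F4}: its best feasible assignment gives total 574.
Compare {F1, F2, F3}: its best feasible assignment gives total 586.
Every other set of open sites that can feasibly serve all demand totals ≥ 574 even under its best assignment. Minimum: 571.

571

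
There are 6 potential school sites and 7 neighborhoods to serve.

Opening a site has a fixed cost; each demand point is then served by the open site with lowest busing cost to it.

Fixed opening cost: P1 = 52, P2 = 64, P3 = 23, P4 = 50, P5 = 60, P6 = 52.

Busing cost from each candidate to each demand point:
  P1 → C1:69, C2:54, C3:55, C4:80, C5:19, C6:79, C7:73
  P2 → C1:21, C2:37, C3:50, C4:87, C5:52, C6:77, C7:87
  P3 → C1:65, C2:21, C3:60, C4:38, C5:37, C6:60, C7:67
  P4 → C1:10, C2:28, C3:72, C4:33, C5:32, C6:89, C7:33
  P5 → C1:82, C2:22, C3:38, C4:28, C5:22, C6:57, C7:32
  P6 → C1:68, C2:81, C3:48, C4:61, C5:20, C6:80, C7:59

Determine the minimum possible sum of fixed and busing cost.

319

Open {P4, P5}: assign each demand point to its cheapest open site.
  C1→P4 10, C2→P5 22, C3→P5 38, C4→P5 28, C5→P5 22, C6→P5 57, C7→P5 32
  busing cost 209, fixed 110 → total 319.
Compare {P3, P4}: busing cost 249 + fixed 73 = 322.
Compare {P5}: busing cost 281 + fixed 60 = 341.
Compare {P3, P4, P5}: busing cost 208 + fixed 133 = 341.
All other subsets cost ≥ 322. Minimum total cost: 319.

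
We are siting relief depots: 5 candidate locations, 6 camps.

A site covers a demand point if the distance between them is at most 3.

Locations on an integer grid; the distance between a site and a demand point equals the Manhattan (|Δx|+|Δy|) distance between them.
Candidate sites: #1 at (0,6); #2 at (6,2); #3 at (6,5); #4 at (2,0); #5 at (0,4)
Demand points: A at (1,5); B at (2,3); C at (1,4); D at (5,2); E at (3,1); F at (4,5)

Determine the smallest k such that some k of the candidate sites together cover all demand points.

4

Coverage sets (demand points within 3 of each site):
  #1: {A, C}
  #2: {D}
  #3: {F}
  #4: {B, E}
  #5: {A, B, C}
No 3 sites suffice: every size-3 union leaves at least one demand point uncovered.
But {#1, #2, #3, #4} covers everything, so the minimum is 4.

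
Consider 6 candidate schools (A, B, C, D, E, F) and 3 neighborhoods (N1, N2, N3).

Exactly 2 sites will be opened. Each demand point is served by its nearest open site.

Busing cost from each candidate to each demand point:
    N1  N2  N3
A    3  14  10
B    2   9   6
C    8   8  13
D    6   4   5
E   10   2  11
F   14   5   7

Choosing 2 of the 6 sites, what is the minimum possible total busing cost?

10

Open {B, E}.
  N1→B 2, N2→E 2, N3→B 6  ⇒ total 10.
Compare {B, D}: total 11.
Compare {A, D}: total 12.
No size-2 selection does better; minimum is 10.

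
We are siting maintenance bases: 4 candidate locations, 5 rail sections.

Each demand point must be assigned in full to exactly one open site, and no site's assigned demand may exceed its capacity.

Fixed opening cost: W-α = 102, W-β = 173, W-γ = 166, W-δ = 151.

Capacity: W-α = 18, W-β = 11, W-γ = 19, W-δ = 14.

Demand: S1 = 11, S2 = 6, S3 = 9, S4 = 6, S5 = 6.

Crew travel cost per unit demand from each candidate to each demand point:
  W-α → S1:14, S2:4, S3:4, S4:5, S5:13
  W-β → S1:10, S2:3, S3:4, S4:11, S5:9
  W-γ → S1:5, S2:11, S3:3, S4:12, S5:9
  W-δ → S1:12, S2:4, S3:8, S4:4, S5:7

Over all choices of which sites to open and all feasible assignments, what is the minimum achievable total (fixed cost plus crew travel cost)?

Open {W-α, W-γ, W-δ}; cheapest assignment that respects the capacities:
  W-α (cap 18, load 15): S2, S3 — cost 6×4 + 9×4 = 60
  W-γ (cap 19, load 11): S1 — cost 11×5 = 55
  W-δ (cap 14, load 12): S4, S5 — cost 6×4 + 6×7 = 66
  Shipping 181, fixed 419 → total 600.
  Any other capacity-feasible assignment to {W-α, W-γ, W-δ} ships for at least 181.
Compare {W-α, W-β, W-γ}: its best feasible assignment gives total 634.
Compare {W-α, W-β, W-δ}: its best feasible assignment gives total 662.
Every other set of open sites that can feasibly serve all demand totals ≥ 634 even under its best assignment. Minimum: 600.

600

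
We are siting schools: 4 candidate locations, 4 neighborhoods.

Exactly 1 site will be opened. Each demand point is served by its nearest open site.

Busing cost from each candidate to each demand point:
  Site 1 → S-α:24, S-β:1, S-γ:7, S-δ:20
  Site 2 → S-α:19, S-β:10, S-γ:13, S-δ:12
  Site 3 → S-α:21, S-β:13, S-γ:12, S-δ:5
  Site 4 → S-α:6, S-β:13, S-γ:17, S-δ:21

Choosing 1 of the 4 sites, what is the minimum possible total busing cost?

Open {Site 3}.
  S-α→Site 3 21, S-β→Site 3 13, S-γ→Site 3 12, S-δ→Site 3 5  ⇒ total 51.
Compare {Site 1}: total 52.
Compare {Site 2}: total 54.
No size-1 selection does better; minimum is 51.

51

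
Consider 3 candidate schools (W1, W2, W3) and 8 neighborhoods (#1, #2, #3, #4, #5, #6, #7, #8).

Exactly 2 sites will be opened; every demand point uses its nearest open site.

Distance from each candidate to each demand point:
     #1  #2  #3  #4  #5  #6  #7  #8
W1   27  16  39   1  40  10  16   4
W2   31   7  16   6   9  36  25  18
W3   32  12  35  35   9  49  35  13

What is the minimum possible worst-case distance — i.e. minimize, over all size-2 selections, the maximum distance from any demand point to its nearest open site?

27

Open {W1, W2}.
  Farthest demand point is #1 at distance 27 (to W1); all others are ≤ 27.
With {W1, W3} the worst case is 35.
With {W2, W3} the worst case is 36.
No size-2 selection achieves below 27.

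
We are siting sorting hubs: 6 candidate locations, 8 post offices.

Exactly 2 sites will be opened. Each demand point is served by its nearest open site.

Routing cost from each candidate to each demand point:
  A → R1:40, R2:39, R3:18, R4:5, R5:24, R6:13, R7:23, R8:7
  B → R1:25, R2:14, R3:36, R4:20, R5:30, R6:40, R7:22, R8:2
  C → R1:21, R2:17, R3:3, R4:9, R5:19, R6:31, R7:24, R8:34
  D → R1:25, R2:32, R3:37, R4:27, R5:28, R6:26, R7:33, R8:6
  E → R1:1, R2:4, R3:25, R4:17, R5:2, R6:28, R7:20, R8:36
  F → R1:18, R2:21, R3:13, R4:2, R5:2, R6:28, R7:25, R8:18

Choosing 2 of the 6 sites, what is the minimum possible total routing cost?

70

Open {A, E}.
  R1→E 1, R2→E 4, R3→A 18, R4→A 5, R5→E 2, R6→A 13, R7→E 20, R8→A 7  ⇒ total 70.
Compare {E, F}: total 88.
Compare {A, F}: total 99.
No size-2 selection does better; minimum is 70.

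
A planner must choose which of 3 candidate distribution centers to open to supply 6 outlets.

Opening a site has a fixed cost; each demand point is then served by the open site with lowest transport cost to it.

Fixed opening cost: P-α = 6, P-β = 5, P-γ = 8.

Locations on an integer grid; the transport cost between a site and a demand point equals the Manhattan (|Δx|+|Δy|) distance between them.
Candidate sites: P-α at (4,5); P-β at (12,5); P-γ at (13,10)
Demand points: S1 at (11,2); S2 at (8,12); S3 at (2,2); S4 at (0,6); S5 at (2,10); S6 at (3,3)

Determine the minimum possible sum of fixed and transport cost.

Open {P-α, P-β}: assign each demand point to its cheapest open site.
  S1→P-β 4, S2→P-α 11, S3→P-α 5, S4→P-α 5, S5→P-α 7, S6→P-α 3
  transport cost 35, fixed 11 → total 46.
Compare {P-α}: transport cost 41 + fixed 6 = 47.
Compare {P-α, P-β, P-γ}: transport cost 31 + fixed 19 = 50.
Compare {P-α, P-γ}: transport cost 37 + fixed 14 = 51.
All other subsets cost ≥ 47. Minimum total cost: 46.

46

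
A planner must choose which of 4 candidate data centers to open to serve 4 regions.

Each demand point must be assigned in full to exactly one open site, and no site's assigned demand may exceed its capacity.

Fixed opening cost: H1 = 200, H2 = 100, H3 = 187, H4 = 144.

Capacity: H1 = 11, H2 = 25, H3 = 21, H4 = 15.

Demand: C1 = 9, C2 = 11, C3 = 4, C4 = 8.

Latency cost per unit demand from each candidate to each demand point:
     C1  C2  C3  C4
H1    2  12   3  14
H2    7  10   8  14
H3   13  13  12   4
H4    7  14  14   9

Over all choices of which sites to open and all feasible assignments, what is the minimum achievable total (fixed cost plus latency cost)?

Open {H2, H4}; cheapest assignment that respects the capacities:
  H2 (cap 25, load 24): C1, C2, C3 — cost 9×7 + 11×10 + 4×8 = 205
  H4 (cap 15, load 8): C4 — cost 8×9 = 72
  Shipping 277, fixed 244 → total 521.
  Any other capacity-feasible assignment to {H2, H4} ships for at least 277.
Compare {H2, H3}: its best feasible assignment gives total 524.
Compare {H1, H2}: its best feasible assignment gives total 572.
Every other set of open sites that can feasibly serve all demand totals ≥ 524 even under its best assignment. Minimum: 521.

521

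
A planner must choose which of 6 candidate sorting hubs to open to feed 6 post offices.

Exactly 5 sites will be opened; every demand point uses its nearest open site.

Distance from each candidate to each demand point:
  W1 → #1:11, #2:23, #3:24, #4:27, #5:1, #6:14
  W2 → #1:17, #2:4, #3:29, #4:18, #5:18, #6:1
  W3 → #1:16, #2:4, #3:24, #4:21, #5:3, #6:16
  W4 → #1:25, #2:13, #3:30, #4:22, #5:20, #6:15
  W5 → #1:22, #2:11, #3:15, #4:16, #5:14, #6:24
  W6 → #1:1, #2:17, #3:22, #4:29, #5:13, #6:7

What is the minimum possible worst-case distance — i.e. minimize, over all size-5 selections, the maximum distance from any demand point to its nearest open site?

Open {W1, W2, W3, W4, W5}.
  Farthest demand point is #4 at distance 16 (to W5); all others are ≤ 16.
With {W1, W2, W3, W5, W6} the worst case is 16.
With {W1, W2, W4, W5, W6} the worst case is 16.
No size-5 selection achieves below 16.

16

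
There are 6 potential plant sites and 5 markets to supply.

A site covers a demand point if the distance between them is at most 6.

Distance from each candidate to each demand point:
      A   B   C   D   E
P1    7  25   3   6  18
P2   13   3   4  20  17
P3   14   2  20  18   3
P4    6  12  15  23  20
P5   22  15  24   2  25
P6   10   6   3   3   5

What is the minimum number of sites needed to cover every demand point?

Coverage sets (demand points within 6 of each site):
  P1: {C, D}
  P2: {B, C}
  P3: {B, E}
  P4: {A}
  P5: {D}
  P6: {B, C, D, E}
No single site covers all 5 demand points.
But {P4, P6} covers everything, so the minimum is 2.

2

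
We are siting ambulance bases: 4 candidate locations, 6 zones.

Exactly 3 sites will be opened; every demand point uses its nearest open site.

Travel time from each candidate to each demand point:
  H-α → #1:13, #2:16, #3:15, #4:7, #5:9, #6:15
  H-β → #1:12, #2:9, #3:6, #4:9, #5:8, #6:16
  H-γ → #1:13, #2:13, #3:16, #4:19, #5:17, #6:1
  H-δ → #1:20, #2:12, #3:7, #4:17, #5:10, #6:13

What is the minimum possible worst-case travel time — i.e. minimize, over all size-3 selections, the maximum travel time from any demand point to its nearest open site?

12

Open {H-α, H-β, H-γ}.
  Farthest demand point is #1 at travel time 12 (to H-β); all others are ≤ 12.
With {H-β, H-γ, H-δ} the worst case is 12.
With {H-α, H-β, H-δ} the worst case is 13.
No size-3 selection achieves below 12.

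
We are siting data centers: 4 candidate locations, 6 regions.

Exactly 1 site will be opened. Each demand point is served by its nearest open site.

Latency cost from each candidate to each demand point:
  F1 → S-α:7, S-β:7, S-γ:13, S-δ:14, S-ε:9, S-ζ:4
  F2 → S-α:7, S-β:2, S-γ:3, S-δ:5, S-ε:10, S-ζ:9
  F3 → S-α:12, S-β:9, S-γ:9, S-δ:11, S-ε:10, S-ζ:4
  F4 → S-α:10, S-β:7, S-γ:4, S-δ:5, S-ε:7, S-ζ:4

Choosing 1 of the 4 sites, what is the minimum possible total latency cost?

Open {F2}.
  S-α→F2 7, S-β→F2 2, S-γ→F2 3, S-δ→F2 5, S-ε→F2 10, S-ζ→F2 9  ⇒ total 36.
Compare {F4}: total 37.
Compare {F1}: total 54.
No size-1 selection does better; minimum is 36.

36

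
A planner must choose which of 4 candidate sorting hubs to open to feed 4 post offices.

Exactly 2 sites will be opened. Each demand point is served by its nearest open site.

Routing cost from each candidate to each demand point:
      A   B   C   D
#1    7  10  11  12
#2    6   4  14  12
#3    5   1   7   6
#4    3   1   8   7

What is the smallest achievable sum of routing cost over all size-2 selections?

17

Open {#3, #4}.
  A→#4 3, B→#3 1, C→#3 7, D→#3 6  ⇒ total 17.
Compare {#1, #3}: total 19.
Compare {#1, #4}: total 19.
No size-2 selection does better; minimum is 17.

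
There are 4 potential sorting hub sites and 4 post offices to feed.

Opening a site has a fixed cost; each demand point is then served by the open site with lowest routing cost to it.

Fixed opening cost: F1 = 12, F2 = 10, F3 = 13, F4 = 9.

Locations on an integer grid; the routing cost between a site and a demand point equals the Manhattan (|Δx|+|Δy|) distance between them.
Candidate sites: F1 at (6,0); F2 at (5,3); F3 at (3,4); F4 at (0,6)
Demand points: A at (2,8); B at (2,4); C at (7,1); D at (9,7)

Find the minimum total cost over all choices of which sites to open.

Open {F2}: assign each demand point to its cheapest open site.
  A→F2 8, B→F2 4, C→F2 4, D→F2 8
  routing cost 24, fixed 10 → total 34.
Compare {F3}: routing cost 22 + fixed 13 = 35.
Compare {F4}: routing cost 30 + fixed 9 = 39.
Compare {F2, F4}: routing cost 20 + fixed 19 = 39.
All other subsets cost ≥ 35. Minimum total cost: 34.

34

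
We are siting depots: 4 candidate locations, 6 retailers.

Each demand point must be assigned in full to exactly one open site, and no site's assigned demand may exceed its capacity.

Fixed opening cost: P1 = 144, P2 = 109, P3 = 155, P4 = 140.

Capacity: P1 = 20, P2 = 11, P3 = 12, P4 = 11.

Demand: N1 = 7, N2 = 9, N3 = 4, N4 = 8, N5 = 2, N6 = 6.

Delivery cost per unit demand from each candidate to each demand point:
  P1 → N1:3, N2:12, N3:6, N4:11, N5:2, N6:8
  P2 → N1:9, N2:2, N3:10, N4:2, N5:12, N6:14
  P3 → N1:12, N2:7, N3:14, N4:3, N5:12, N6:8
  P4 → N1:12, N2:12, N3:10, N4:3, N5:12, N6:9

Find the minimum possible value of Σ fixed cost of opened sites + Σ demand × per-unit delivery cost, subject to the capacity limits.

Open {P1, P2, P4}; cheapest assignment that respects the capacities:
  P1 (cap 20, load 19): N1, N3, N5, N6 — cost 7×3 + 4×6 + 2×2 + 6×8 = 97
  P2 (cap 11, load 9): N2 — cost 9×2 = 18
  P4 (cap 11, load 8): N4 — cost 8×3 = 24
  Shipping 139, fixed 393 → total 532.
  Any other capacity-feasible assignment to {P1, P2, P4} ships for at least 139.
Compare {P1, P2, P3}: its best feasible assignment gives total 547.
Compare {P1, P3, P4}: its best feasible assignment gives total 623.
Every other set of open sites that can feasibly serve all demand totals ≥ 547 even under its best assignment. Minimum: 532.

532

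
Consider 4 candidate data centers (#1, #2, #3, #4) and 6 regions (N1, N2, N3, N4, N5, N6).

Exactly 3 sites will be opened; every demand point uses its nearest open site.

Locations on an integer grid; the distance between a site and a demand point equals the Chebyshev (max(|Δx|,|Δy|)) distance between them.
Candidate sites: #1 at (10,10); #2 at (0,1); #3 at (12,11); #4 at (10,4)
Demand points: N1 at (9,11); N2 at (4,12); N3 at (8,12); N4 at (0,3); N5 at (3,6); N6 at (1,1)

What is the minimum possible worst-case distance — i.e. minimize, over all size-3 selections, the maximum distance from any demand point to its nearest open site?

6

Open {#1, #2, #3}.
  Farthest demand point is N2 at distance 6 (to #1); all others are ≤ 6.
With {#1, #2, #4} the worst case is 6.
With {#2, #3, #4} the worst case is 8.
No size-3 selection achieves below 6.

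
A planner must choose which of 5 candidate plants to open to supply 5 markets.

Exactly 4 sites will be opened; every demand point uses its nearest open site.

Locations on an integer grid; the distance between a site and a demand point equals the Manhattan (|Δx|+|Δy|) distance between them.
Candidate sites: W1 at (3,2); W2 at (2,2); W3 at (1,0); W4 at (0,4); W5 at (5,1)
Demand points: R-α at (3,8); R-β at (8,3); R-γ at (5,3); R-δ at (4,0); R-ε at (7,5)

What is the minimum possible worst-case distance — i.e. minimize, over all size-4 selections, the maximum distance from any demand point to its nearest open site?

6

Open {W1, W2, W3, W5}.
  Farthest demand point is R-α at distance 6 (to W1); all others are ≤ 6.
With {W1, W2, W4, W5} the worst case is 6.
With {W1, W3, W4, W5} the worst case is 6.
No size-4 selection achieves below 6.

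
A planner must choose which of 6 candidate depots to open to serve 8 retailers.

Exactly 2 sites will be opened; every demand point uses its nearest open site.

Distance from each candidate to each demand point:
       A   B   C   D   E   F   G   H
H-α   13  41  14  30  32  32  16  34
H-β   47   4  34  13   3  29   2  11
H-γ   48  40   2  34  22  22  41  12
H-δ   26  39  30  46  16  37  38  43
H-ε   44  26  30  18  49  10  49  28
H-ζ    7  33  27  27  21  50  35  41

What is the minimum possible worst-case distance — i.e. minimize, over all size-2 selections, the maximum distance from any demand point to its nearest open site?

29

Open {H-α, H-β}.
  Farthest demand point is F at distance 29 (to H-β); all others are ≤ 29.
With {H-β, H-ζ} the worst case is 29.
With {H-β, H-δ} the worst case is 30.
No size-2 selection achieves below 29.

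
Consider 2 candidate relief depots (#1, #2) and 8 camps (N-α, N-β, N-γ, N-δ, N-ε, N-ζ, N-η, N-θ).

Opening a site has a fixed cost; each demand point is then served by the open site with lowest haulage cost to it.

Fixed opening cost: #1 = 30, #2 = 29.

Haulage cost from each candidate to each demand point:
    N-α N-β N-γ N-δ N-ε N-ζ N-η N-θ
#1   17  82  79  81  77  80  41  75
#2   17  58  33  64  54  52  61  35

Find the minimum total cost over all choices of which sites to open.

403

Open {#2}: assign each demand point to its cheapest open site.
  N-α→#2 17, N-β→#2 58, N-γ→#2 33, N-δ→#2 64, N-ε→#2 54, N-ζ→#2 52, N-η→#2 61, N-θ→#2 35
  haulage cost 374, fixed 29 → total 403.
Compare {#1, #2}: haulage cost 354 + fixed 59 = 413.
Compare {#1}: haulage cost 532 + fixed 30 = 562.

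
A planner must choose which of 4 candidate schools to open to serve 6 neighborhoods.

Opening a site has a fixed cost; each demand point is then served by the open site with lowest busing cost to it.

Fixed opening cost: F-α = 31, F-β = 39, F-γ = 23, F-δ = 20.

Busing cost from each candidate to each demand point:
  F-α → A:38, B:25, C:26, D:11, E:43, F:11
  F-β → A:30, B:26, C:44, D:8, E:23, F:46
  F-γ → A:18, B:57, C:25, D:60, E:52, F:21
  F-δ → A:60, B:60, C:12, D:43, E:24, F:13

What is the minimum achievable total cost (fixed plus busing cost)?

171

Open {F-β, F-δ}: assign each demand point to its cheapest open site.
  A→F-β 30, B→F-β 26, C→F-δ 12, D→F-β 8, E→F-β 23, F→F-δ 13
  busing cost 112, fixed 59 → total 171.
Compare {F-α, F-δ}: busing cost 121 + fixed 51 = 172.
Compare {F-α, F-γ, F-δ}: busing cost 101 + fixed 74 = 175.
Compare {F-β, F-γ, F-δ}: busing cost 100 + fixed 82 = 182.
All other subsets cost ≥ 172. Minimum total cost: 171.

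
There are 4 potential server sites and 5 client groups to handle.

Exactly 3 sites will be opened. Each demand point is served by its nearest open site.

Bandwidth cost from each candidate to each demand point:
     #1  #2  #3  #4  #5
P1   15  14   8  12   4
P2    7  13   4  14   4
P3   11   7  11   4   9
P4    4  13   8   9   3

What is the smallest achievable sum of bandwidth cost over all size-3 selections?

Open {P2, P3, P4}.
  #1→P4 4, #2→P3 7, #3→P2 4, #4→P3 4, #5→P4 3  ⇒ total 22.
Compare {P1, P2, P3}: total 26.
Compare {P1, P3, P4}: total 26.
No size-3 selection does better; minimum is 22.

22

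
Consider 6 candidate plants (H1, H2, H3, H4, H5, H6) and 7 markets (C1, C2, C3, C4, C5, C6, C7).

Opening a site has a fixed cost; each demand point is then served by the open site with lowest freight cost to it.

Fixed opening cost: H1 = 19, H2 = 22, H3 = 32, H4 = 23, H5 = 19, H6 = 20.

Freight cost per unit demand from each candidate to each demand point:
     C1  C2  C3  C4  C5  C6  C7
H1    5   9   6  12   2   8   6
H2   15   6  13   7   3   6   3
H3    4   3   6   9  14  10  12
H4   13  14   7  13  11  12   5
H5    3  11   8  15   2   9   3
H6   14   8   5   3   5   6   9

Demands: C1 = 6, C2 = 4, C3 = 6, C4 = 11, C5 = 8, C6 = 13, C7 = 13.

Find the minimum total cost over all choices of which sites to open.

Open {H5, H6}: assign each demand point to its cheapest open site.
  C1→H5 6×3=18, C2→H6 4×8=32, C3→H6 6×5=30, C4→H6 11×3=33, C5→H5 8×2=16, C6→H6 13×6=78, C7→H5 13×3=39
  freight cost 246, fixed 39 → total 285.
Compare {H3, H5, H6}: freight cost 226 + fixed 71 = 297.
Compare {H2, H5, H6}: freight cost 238 + fixed 61 = 299.
Compare {H1, H5, H6}: freight cost 246 + fixed 58 = 304.
All other subsets cost ≥ 297. Minimum total cost: 285.

285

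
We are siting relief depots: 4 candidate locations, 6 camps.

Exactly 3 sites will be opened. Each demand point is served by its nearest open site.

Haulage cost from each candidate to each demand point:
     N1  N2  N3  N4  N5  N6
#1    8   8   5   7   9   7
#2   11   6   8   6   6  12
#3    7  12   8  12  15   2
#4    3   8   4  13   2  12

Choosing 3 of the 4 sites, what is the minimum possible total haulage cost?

Open {#2, #3, #4}.
  N1→#4 3, N2→#2 6, N3→#4 4, N4→#2 6, N5→#4 2, N6→#3 2  ⇒ total 23.
Compare {#1, #3, #4}: total 26.
Compare {#1, #2, #4}: total 28.
No size-3 selection does better; minimum is 23.

23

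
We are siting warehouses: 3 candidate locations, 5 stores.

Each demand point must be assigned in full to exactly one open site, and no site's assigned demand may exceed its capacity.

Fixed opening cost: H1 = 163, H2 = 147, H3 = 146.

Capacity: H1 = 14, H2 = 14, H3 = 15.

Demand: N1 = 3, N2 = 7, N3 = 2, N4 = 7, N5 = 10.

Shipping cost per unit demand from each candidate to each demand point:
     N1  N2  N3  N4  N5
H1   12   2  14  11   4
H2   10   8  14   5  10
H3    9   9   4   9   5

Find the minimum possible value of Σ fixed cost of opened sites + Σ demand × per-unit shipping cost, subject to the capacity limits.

469

Open {H2, H3}; cheapest assignment that respects the capacities:
  H2 (cap 14, load 14): N2, N4 — cost 7×8 + 7×5 = 91
  H3 (cap 15, load 15): N1, N3, N5 — cost 3×9 + 2×4 + 10×5 = 85
  Shipping 176, fixed 293 → total 469.
  Any other capacity-feasible assignment to {H2, H3} ships for at least 176.
Compare {H1, H3}: its best feasible assignment gives total 485.
Compare {H1, H2, H3}: its best feasible assignment gives total 590.
Every other set of open sites that can feasibly serve all demand totals ≥ 485 even under its best assignment. Minimum: 469.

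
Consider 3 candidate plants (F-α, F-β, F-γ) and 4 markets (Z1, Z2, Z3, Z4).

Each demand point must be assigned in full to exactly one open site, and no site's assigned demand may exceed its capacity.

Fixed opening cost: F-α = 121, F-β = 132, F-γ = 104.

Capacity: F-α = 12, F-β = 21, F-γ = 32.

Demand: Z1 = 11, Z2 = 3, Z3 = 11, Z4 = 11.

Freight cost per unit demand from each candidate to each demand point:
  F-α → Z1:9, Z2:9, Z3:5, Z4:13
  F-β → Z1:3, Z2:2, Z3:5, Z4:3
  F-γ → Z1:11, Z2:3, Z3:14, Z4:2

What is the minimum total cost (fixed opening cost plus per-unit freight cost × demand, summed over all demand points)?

432

Open {F-α, F-γ}; cheapest assignment that respects the capacities:
  F-α (cap 12, load 11): Z3 — cost 11×5 = 55
  F-γ (cap 32, load 25): Z1, Z2, Z4 — cost 11×11 + 3×3 + 11×2 = 152
  Shipping 207, fixed 225 → total 432.
  Any other capacity-feasible assignment to {F-α, F-γ} ships for at least 207.
Compare {F-β, F-γ}: its best feasible assignment gives total 440.
Compare {F-α, F-β, F-γ}: its best feasible assignment gives total 473.
Every other set of open sites that can feasibly serve all demand totals ≥ 440 even under its best assignment. Minimum: 432.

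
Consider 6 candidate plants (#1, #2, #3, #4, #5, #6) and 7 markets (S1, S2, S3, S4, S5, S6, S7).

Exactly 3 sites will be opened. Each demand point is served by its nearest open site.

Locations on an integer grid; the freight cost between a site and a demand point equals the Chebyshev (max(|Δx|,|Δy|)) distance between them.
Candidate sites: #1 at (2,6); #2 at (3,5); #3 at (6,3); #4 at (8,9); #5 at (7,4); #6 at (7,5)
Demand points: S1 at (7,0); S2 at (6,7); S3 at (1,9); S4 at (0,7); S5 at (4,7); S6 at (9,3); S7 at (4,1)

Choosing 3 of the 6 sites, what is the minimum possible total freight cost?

Open {#1, #3, #6}.
  S1→#3 3, S2→#6 2, S3→#1 3, S4→#1 2, S5→#1 2, S6→#6 2, S7→#3 2  ⇒ total 16.
Compare {#1, #3, #4}: total 17.
Compare {#1, #3, #5}: total 17.
No size-3 selection does better; minimum is 16.

16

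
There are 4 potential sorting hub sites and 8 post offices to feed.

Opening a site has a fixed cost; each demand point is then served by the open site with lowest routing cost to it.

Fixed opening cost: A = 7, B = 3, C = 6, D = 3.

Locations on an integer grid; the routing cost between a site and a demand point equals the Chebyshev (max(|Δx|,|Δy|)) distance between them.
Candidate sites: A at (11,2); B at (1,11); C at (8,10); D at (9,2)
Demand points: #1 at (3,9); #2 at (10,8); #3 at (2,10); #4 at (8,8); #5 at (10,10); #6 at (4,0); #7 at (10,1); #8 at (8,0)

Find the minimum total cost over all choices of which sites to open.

29

Open {B, C, D}: assign each demand point to its cheapest open site.
  #1→B 2, #2→C 2, #3→B 1, #4→C 2, #5→C 2, #6→D 5, #7→D 1, #8→D 2
  routing cost 17, fixed 12 → total 29.
Compare {C, D}: routing cost 25 + fixed 9 = 34.
Compare {A, B, C}: routing cost 20 + fixed 16 = 36.
Compare {A, B, C, D}: routing cost 17 + fixed 19 = 36.
All other subsets cost ≥ 34. Minimum total cost: 29.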